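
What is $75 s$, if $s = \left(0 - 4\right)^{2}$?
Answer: $1200$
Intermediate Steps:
$s = 16$ ($s = \left(-4\right)^{2} = 16$)
$75 s = 75 \cdot 16 = 1200$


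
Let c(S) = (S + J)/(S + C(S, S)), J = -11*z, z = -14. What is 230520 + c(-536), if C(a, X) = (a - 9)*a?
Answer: 33607971649/145792 ≈ 2.3052e+5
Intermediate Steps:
C(a, X) = a*(-9 + a) (C(a, X) = (-9 + a)*a = a*(-9 + a))
J = 154 (J = -11*(-14) = 154)
c(S) = (154 + S)/(S + S*(-9 + S)) (c(S) = (S + 154)/(S + S*(-9 + S)) = (154 + S)/(S + S*(-9 + S)))
230520 + c(-536) = 230520 + (154 - 536)/((-536)*(-8 - 536)) = 230520 - 1/536*(-382)/(-544) = 230520 - 1/536*(-1/544)*(-382) = 230520 - 191/145792 = 33607971649/145792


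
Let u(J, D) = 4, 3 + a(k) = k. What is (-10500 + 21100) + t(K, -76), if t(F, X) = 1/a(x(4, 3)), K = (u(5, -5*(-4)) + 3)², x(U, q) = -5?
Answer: 84799/8 ≈ 10600.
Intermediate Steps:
a(k) = -3 + k
K = 49 (K = (4 + 3)² = 7² = 49)
t(F, X) = -⅛ (t(F, X) = 1/(-3 - 5) = 1/(-8) = -⅛)
(-10500 + 21100) + t(K, -76) = (-10500 + 21100) - ⅛ = 10600 - ⅛ = 84799/8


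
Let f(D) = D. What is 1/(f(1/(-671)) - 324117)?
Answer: -671/217482508 ≈ -3.0853e-6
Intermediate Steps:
1/(f(1/(-671)) - 324117) = 1/(1/(-671) - 324117) = 1/(-1/671 - 324117) = 1/(-217482508/671) = -671/217482508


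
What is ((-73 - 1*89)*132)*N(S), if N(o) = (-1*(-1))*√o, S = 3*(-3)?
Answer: -64152*I ≈ -64152.0*I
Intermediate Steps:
S = -9
N(o) = √o (N(o) = 1*√o = √o)
((-73 - 1*89)*132)*N(S) = ((-73 - 1*89)*132)*√(-9) = ((-73 - 89)*132)*(3*I) = (-162*132)*(3*I) = -64152*I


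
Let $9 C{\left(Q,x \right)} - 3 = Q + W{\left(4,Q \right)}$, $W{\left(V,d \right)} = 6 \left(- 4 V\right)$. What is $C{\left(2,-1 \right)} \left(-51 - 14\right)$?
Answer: $\frac{5915}{9} \approx 657.22$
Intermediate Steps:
$W{\left(V,d \right)} = - 24 V$
$C{\left(Q,x \right)} = - \frac{31}{3} + \frac{Q}{9}$ ($C{\left(Q,x \right)} = \frac{1}{3} + \frac{Q - 96}{9} = \frac{1}{3} + \frac{-96 + Q}{9} = \frac{1}{3} + \left(- \frac{32}{3} + \frac{Q}{9}\right) = - \frac{31}{3} + \frac{Q}{9}$)
$C{\left(2,-1 \right)} \left(-51 - 14\right) = \left(- \frac{31}{3} + \frac{1}{9} \cdot 2\right) \left(-51 - 14\right) = \left(- \frac{31}{3} + \frac{2}{9}\right) \left(-65\right) = \left(- \frac{91}{9}\right) \left(-65\right) = \frac{5915}{9}$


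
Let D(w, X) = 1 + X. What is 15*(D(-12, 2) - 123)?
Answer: -1800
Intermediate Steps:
15*(D(-12, 2) - 123) = 15*((1 + 2) - 123) = 15*(3 - 123) = 15*(-120) = -1800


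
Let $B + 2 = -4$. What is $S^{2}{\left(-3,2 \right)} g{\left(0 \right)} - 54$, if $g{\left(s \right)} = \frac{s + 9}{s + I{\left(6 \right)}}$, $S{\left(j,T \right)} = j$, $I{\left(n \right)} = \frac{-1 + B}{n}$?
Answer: $- \frac{864}{7} \approx -123.43$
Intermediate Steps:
$B = -6$ ($B = -2 - 4 = -6$)
$I{\left(n \right)} = - \frac{7}{n}$ ($I{\left(n \right)} = \frac{-1 - 6}{n} = \frac{1}{n} \left(-7\right) = - \frac{7}{n}$)
$g{\left(s \right)} = \frac{9 + s}{- \frac{7}{6} + s}$ ($g{\left(s \right)} = \frac{s + 9}{s - \frac{7}{6}} = \frac{9 + s}{s - \frac{7}{6}} = \frac{9 + s}{- \frac{7}{6} + s}$)
$S^{2}{\left(-3,2 \right)} g{\left(0 \right)} - 54 = \left(-3\right)^{2} \frac{6 \left(9 + 0\right)}{-7 + 6 \cdot 0} - 54 = 9 \cdot 6 \frac{1}{-7 + 0} \cdot 9 - 54 = 9 \cdot 6 \frac{1}{-7} \cdot 9 - 54 = 9 \cdot 6 \left(- \frac{1}{7}\right) 9 - 54 = 9 \left(- \frac{54}{7}\right) - 54 = - \frac{486}{7} - 54 = - \frac{864}{7}$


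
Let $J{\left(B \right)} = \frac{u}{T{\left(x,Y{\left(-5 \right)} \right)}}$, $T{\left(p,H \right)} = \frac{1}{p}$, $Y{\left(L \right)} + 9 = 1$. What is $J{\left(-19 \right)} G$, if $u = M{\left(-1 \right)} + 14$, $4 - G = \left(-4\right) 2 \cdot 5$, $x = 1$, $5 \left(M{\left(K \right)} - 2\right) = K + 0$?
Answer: $\frac{3476}{5} \approx 695.2$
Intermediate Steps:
$Y{\left(L \right)} = -8$ ($Y{\left(L \right)} = -9 + 1 = -8$)
$M{\left(K \right)} = 2 + \frac{K}{5}$ ($M{\left(K \right)} = 2 + \frac{K + 0}{5} = 2 + \frac{K}{5}$)
$G = 44$ ($G = 4 - \left(-4\right) 2 \cdot 5 = 4 - \left(-8\right) 5 = 4 - -40 = 4 + 40 = 44$)
$u = \frac{79}{5}$ ($u = \left(2 + \frac{1}{5} \left(-1\right)\right) + 14 = \left(2 - \frac{1}{5}\right) + 14 = \frac{9}{5} + 14 = \frac{79}{5} \approx 15.8$)
$J{\left(B \right)} = \frac{79}{5}$ ($J{\left(B \right)} = \frac{79}{5 \cdot 1^{-1}} = \frac{79}{5 \cdot 1} = \frac{79}{5} \cdot 1 = \frac{79}{5}$)
$J{\left(-19 \right)} G = \frac{79}{5} \cdot 44 = \frac{3476}{5}$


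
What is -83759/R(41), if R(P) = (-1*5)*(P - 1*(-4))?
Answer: 83759/225 ≈ 372.26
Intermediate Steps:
R(P) = -20 - 5*P (R(P) = -5*(P + 4) = -5*(4 + P) = -20 - 5*P)
-83759/R(41) = -83759/(-20 - 5*41) = -83759/(-20 - 205) = -83759/(-225) = -83759*(-1/225) = 83759/225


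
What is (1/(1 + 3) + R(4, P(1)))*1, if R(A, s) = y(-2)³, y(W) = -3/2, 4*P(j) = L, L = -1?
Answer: -25/8 ≈ -3.1250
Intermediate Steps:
P(j) = -¼ (P(j) = (¼)*(-1) = -¼)
y(W) = -3/2 (y(W) = -3*½ = -3/2)
R(A, s) = -27/8 (R(A, s) = (-3/2)³ = -27/8)
(1/(1 + 3) + R(4, P(1)))*1 = (1/(1 + 3) - 27/8)*1 = (1/4 - 27/8)*1 = (¼ - 27/8)*1 = -25/8*1 = -25/8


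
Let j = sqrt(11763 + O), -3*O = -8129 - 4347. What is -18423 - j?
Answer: -18423 - sqrt(143295)/3 ≈ -18549.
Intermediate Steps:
O = 12476/3 (O = -(-8129 - 4347)/3 = -1/3*(-12476) = 12476/3 ≈ 4158.7)
j = sqrt(143295)/3 (j = sqrt(11763 + 12476/3) = sqrt(47765/3) = sqrt(143295)/3 ≈ 126.18)
-18423 - j = -18423 - sqrt(143295)/3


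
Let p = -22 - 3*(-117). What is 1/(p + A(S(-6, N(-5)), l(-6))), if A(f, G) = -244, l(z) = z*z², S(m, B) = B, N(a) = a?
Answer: 1/85 ≈ 0.011765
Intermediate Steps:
l(z) = z³
p = 329 (p = -22 + 351 = 329)
1/(p + A(S(-6, N(-5)), l(-6))) = 1/(329 - 244) = 1/85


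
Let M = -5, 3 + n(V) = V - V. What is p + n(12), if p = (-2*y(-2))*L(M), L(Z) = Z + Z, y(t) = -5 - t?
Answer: -63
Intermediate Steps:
n(V) = -3 (n(V) = -3 + (V - V) = -3 + 0 = -3)
L(Z) = 2*Z
p = -60 (p = (-2*(-5 - 1*(-2)))*(2*(-5)) = -2*(-5 + 2)*(-10) = -2*(-3)*(-10) = 6*(-10) = -60)
p + n(12) = -60 - 3 = -63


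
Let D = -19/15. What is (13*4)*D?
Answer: -988/15 ≈ -65.867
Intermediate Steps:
D = -19/15 (D = -19*1/15 = -19/15 ≈ -1.2667)
(13*4)*D = (13*4)*(-19/15) = 52*(-19/15) = -988/15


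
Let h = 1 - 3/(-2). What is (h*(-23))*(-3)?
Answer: 345/2 ≈ 172.50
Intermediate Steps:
h = 5/2 (h = 1 - 3*(-1/2) = 1 + 3/2 = 5/2 ≈ 2.5000)
(h*(-23))*(-3) = ((5/2)*(-23))*(-3) = -115/2*(-3) = 345/2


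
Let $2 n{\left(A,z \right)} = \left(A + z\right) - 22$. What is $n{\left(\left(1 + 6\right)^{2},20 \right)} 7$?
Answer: $\frac{329}{2} \approx 164.5$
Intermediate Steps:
$n{\left(A,z \right)} = -11 + \frac{A}{2} + \frac{z}{2}$ ($n{\left(A,z \right)} = \frac{\left(A + z\right) - 22}{2} = \frac{-22 + A + z}{2} = -11 + \frac{A}{2} + \frac{z}{2}$)
$n{\left(\left(1 + 6\right)^{2},20 \right)} 7 = \left(-11 + \frac{\left(1 + 6\right)^{2}}{2} + \frac{1}{2} \cdot 20\right) 7 = \left(-11 + \frac{7^{2}}{2} + 10\right) 7 = \left(-11 + \frac{1}{2} \cdot 49 + 10\right) 7 = \left(-11 + \frac{49}{2} + 10\right) 7 = \frac{47}{2} \cdot 7 = \frac{329}{2}$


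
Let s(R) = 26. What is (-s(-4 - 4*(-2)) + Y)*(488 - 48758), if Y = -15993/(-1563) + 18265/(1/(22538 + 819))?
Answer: -10728814670457300/521 ≈ -2.0593e+13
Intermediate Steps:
Y = 222266735536/521 (Y = -15993*(-1/1563) + 18265/(1/23357) = 5331/521 + 18265/(1/23357) = 5331/521 + 18265*23357 = 5331/521 + 426615605 = 222266735536/521 ≈ 4.2662e+8)
(-s(-4 - 4*(-2)) + Y)*(488 - 48758) = (-1*26 + 222266735536/521)*(488 - 48758) = (-26 + 222266735536/521)*(-48270) = (222266721990/521)*(-48270) = -10728814670457300/521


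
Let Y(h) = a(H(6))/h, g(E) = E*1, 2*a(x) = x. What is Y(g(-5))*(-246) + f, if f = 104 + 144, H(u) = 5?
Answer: 371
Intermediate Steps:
a(x) = x/2
g(E) = E
f = 248
Y(h) = 5/(2*h) (Y(h) = ((½)*5)/h = 5/(2*h))
Y(g(-5))*(-246) + f = ((5/2)/(-5))*(-246) + 248 = ((5/2)*(-⅕))*(-246) + 248 = -½*(-246) + 248 = 123 + 248 = 371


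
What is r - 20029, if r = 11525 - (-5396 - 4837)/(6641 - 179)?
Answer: -6104735/718 ≈ -8502.4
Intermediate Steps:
r = 8276087/718 (r = 11525 - (-10233)/6462 = 11525 - 1*(-1137/718) = 11525 + 1137/718 = 8276087/718 ≈ 11527.)
r - 20029 = 8276087/718 - 20029 = -6104735/718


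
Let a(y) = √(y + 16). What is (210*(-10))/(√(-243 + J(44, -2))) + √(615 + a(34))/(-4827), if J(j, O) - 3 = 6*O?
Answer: -√(615 + 5*√2)/4827 + 50*I*√7 ≈ -0.0051671 + 132.29*I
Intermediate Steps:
a(y) = √(16 + y)
J(j, O) = 3 + 6*O
(210*(-10))/(√(-243 + J(44, -2))) + √(615 + a(34))/(-4827) = (210*(-10))/(√(-243 + (3 + 6*(-2)))) + √(615 + √(16 + 34))/(-4827) = -2100/√(-243 + (3 - 12)) + √(615 + √50)*(-1/4827) = -2100/√(-243 - 9) + √(615 + 5*√2)*(-1/4827) = -2100*(-I*√7/42) - √(615 + 5*√2)/4827 = -(-50)*I*√7 - √(615 + 5*√2)/4827 = 50*I*√7 - √(615 + 5*√2)/4827 = -√(615 + 5*√2)/4827 + 50*I*√7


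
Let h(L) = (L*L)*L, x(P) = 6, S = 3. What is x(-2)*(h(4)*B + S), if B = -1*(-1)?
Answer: 402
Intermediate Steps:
h(L) = L³ (h(L) = L²*L = L³)
B = 1
x(-2)*(h(4)*B + S) = 6*(4³*1 + 3) = 6*(64*1 + 3) = 6*(64 + 3) = 6*67 = 402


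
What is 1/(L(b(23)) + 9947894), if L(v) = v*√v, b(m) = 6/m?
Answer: 60518013149/602026779896858098 - 69*√138/602026779896858098 ≈ 1.0052e-7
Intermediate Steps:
L(v) = v^(3/2)
1/(L(b(23)) + 9947894) = 1/((6/23)^(3/2) + 9947894) = 1/(6*√138/529 + 9947894) = 1/(9947894 + 6*√138/529)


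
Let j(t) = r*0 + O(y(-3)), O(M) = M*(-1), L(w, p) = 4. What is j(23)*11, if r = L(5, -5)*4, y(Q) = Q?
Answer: 33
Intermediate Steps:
O(M) = -M
r = 16 (r = 4*4 = 16)
j(t) = 3 (j(t) = 16*0 - 1*(-3) = 0 + 3 = 3)
j(23)*11 = 3*11 = 33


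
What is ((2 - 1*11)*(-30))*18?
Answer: 4860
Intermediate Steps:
((2 - 1*11)*(-30))*18 = ((2 - 11)*(-30))*18 = -9*(-30)*18 = 270*18 = 4860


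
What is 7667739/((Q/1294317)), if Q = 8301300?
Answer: 3308161646421/2767100 ≈ 1.1955e+6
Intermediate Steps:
7667739/((Q/1294317)) = 7667739/((8301300/1294317)) = 7667739/((8301300*(1/1294317))) = 7667739/(2767100/431439) = 7667739*(431439/2767100) = 3308161646421/2767100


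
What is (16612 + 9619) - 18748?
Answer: 7483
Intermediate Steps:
(16612 + 9619) - 18748 = 26231 - 18748 = 7483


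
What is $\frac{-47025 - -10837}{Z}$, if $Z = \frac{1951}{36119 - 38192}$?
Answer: $\frac{75017724}{1951} \approx 38451.0$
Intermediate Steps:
$Z = - \frac{1951}{2073}$ ($Z = \frac{1951}{36119 - 38192} = \frac{1951}{-2073} = 1951 \left(- \frac{1}{2073}\right) = - \frac{1951}{2073} \approx -0.94115$)
$\frac{-47025 - -10837}{Z} = \frac{-47025 - -10837}{- \frac{1951}{2073}} = \left(-47025 + 10837\right) \left(- \frac{2073}{1951}\right) = \left(-36188\right) \left(- \frac{2073}{1951}\right) = \frac{75017724}{1951}$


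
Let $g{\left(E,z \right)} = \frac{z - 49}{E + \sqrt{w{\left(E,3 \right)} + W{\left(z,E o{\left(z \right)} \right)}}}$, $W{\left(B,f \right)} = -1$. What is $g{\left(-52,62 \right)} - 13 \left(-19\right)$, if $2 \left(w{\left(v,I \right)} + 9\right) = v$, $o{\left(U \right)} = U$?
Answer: $\frac{169026}{685} - \frac{39 i}{1370} \approx 246.75 - 0.028467 i$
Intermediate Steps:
$w{\left(v,I \right)} = -9 + \frac{v}{2}$
$g{\left(E,z \right)} = \frac{-49 + z}{E + \sqrt{-10 + \frac{E}{2}}}$ ($g{\left(E,z \right)} = \frac{z - 49}{E + \sqrt{\left(-9 + \frac{E}{2}\right) - 1}} = \frac{-49 + z}{E + \sqrt{-10 + \frac{E}{2}}}$)
$g{\left(-52,62 \right)} - 13 \left(-19\right) = \frac{2 \left(-49 + 62\right)}{2 \left(-52\right) + \sqrt{2} \sqrt{-20 - 52}} - 13 \left(-19\right) = 2 \frac{1}{-104 + \sqrt{2} \sqrt{-72}} \cdot 13 - -247 = 2 \frac{1}{-104 + \sqrt{2} \cdot 6 i \sqrt{2}} \cdot 13 + 247 = 2 \frac{1}{-104 + 12 i} 13 + 247 = 2 \frac{-104 - 12 i}{10960} \cdot 13 + 247 = \left(- \frac{169}{685} - \frac{39 i}{1370}\right) + 247 = \frac{169026}{685} - \frac{39 i}{1370}$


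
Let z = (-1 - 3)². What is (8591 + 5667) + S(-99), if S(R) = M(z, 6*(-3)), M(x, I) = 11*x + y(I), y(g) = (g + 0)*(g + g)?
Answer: 15082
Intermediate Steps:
z = 16 (z = (-4)² = 16)
y(g) = 2*g² (y(g) = g*(2*g) = 2*g²)
M(x, I) = 2*I² + 11*x (M(x, I) = 11*x + 2*I² = 2*I² + 11*x)
S(R) = 824 (S(R) = 2*(6*(-3))² + 11*16 = 2*(-18)² + 176 = 2*324 + 176 = 648 + 176 = 824)
(8591 + 5667) + S(-99) = (8591 + 5667) + 824 = 14258 + 824 = 15082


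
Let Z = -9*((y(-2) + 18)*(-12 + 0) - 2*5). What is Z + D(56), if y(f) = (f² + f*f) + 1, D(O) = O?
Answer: 3062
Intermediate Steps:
y(f) = 1 + 2*f² (y(f) = (f² + f²) + 1 = 2*f² + 1 = 1 + 2*f²)
Z = 3006 (Z = -9*(((1 + 2*(-2)²) + 18)*(-12 + 0) - 2*5) = -9*(((1 + 2*4) + 18)*(-12) - 10) = -9*(((1 + 8) + 18)*(-12) - 10) = -9*((9 + 18)*(-12) - 10) = -9*(27*(-12) - 10) = -9*(-324 - 10) = -9*(-334) = 3006)
Z + D(56) = 3006 + 56 = 3062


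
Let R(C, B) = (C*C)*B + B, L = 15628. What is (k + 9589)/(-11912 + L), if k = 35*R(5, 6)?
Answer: 15049/3716 ≈ 4.0498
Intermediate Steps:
R(C, B) = B + B*C**2 (R(C, B) = C**2*B + B = B*C**2 + B = B + B*C**2)
k = 5460 (k = 35*(6*(1 + 5**2)) = 35*(6*(1 + 25)) = 35*(6*26) = 35*156 = 5460)
(k + 9589)/(-11912 + L) = (5460 + 9589)/(-11912 + 15628) = 15049/3716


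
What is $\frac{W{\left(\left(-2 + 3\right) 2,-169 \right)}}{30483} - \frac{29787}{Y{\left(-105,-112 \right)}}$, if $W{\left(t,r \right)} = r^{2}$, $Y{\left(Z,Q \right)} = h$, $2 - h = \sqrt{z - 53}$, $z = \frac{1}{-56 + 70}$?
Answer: $\frac{- 12711159986 i + 28561 \sqrt{10374}}{30483 \left(\sqrt{10374} + 28 i\right)} \approx -1045.5 - 3806.6 i$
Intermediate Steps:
$z = \frac{1}{14} \approx 0.071429$
$h = 2 - \frac{i \sqrt{10374}}{14}$ ($h = 2 - \sqrt{\frac{1}{14} - 53} = 2 - \sqrt{- \frac{741}{14}} = 2 - \frac{i \sqrt{10374}}{14} \approx 2.0 - 7.2752 i$)
$Y{\left(Z,Q \right)} = 2 - \frac{i \sqrt{10374}}{14}$
$\frac{W{\left(\left(-2 + 3\right) 2,-169 \right)}}{30483} - \frac{29787}{Y{\left(-105,-112 \right)}} = \frac{\left(-169\right)^{2}}{30483} - \frac{29787}{2 - \frac{i \sqrt{10374}}{14}} = 28561 \cdot \frac{1}{30483} - \frac{29787}{2 - \frac{i \sqrt{10374}}{14}} = \frac{28561}{30483} - \frac{29787}{2 - \frac{i \sqrt{10374}}{14}}$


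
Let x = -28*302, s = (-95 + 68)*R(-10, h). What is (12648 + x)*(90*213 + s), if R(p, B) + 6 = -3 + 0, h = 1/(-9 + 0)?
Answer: 81379296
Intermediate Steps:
h = -⅑ (h = 1/(-9) = -⅑ ≈ -0.11111)
R(p, B) = -9 (R(p, B) = -6 + (-3 + 0) = -6 - 3 = -9)
s = 243 (s = (-95 + 68)*(-9) = -27*(-9) = 243)
x = -8456
(12648 + x)*(90*213 + s) = (12648 - 8456)*(90*213 + 243) = 4192*(19170 + 243) = 4192*19413 = 81379296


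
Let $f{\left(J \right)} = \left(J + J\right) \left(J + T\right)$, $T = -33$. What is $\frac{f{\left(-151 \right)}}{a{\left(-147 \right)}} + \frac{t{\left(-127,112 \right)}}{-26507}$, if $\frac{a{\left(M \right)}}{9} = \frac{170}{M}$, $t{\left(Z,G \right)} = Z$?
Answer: $- \frac{36087021527}{6759285} \approx -5338.9$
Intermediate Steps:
$a{\left(M \right)} = \frac{1530}{M}$ ($a{\left(M \right)} = 9 \frac{170}{M} = \frac{1530}{M}$)
$f{\left(J \right)} = 2 J \left(-33 + J\right)$ ($f{\left(J \right)} = \left(J + J\right) \left(J - 33\right) = 2 J \left(-33 + J\right)$)
$\frac{f{\left(-151 \right)}}{a{\left(-147 \right)}} + \frac{t{\left(-127,112 \right)}}{-26507} = \frac{2 \left(-151\right) \left(-33 - 151\right)}{1530 \frac{1}{-147}} - \frac{127}{-26507} = \frac{2 \left(-151\right) \left(-184\right)}{1530 \left(- \frac{1}{147}\right)} - - \frac{127}{26507} = \frac{55568}{- \frac{510}{49}} + \frac{127}{26507} = 55568 \left(- \frac{49}{510}\right) + \frac{127}{26507} = - \frac{1361416}{255} + \frac{127}{26507} = - \frac{36087021527}{6759285}$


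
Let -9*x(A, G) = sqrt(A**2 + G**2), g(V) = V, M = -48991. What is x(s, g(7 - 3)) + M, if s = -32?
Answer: -48991 - 4*sqrt(65)/9 ≈ -48995.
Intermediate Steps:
x(A, G) = -sqrt(A**2 + G**2)/9
x(s, g(7 - 3)) + M = -sqrt((-32)**2 + (7 - 3)**2)/9 - 48991 = -sqrt(1024 + 4**2)/9 - 48991 = -sqrt(1024 + 16)/9 - 48991 = -4*sqrt(65)/9 - 48991 = -48991 - 4*sqrt(65)/9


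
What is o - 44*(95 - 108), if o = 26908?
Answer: 27480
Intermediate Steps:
o - 44*(95 - 108) = 26908 - 44*(95 - 108) = 26908 - 44*(-13) = 26908 + 572 = 27480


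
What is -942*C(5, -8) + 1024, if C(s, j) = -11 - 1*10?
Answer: 20806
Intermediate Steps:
C(s, j) = -21 (C(s, j) = -11 - 10 = -21)
-942*C(5, -8) + 1024 = -942*(-21) + 1024 = 19782 + 1024 = 20806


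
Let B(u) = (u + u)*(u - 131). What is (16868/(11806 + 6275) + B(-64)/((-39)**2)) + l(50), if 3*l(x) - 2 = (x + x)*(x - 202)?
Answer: -1186701934/235053 ≈ -5048.7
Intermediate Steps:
l(x) = 2/3 + 2*x*(-202 + x)/3 (l(x) = 2/3 + ((x + x)*(x - 202))/3 = 2/3 + ((2*x)*(-202 + x))/3 = 2/3 + (2*x*(-202 + x))/3 = 2/3 + 2*x*(-202 + x)/3)
B(u) = 2*u*(-131 + u) (B(u) = (2*u)*(-131 + u) = 2*u*(-131 + u))
(16868/(11806 + 6275) + B(-64)/((-39)**2)) + l(50) = (16868/(11806 + 6275) + (2*(-64)*(-131 - 64))/((-39)**2)) + (2/3 - 404/3*50 + (2/3)*50**2) = (16868/18081 + (2*(-64)*(-195))/1521) + (2/3 - 20200/3 + (2/3)*2500) = (16868*(1/18081) + 24960*(1/1521)) + (2/3 - 20200/3 + 5000/3) = (16868/18081 + 640/39) - 5066 = 4076564/235053 - 5066 = -1186701934/235053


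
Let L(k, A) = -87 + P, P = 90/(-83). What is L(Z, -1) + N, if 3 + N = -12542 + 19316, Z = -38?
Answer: 554682/83 ≈ 6682.9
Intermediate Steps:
P = -90/83 (P = 90*(-1/83) = -90/83 ≈ -1.0843)
L(k, A) = -7311/83 (L(k, A) = -87 - 90/83 = -7311/83)
N = 6771 (N = -3 + (-12542 + 19316) = -3 + 6774 = 6771)
L(Z, -1) + N = -7311/83 + 6771 = 554682/83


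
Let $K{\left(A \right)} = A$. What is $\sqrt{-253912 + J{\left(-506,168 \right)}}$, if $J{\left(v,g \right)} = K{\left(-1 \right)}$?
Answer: $i \sqrt{253913} \approx 503.9 i$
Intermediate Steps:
$J{\left(v,g \right)} = -1$
$\sqrt{-253912 + J{\left(-506,168 \right)}} = \sqrt{-253912 - 1} = \sqrt{-253913} = i \sqrt{253913}$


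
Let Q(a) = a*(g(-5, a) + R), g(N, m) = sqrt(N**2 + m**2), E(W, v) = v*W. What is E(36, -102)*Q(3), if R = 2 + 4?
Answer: -66096 - 11016*sqrt(34) ≈ -1.3033e+5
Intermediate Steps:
E(W, v) = W*v
R = 6
Q(a) = a*(6 + sqrt(25 + a**2)) (Q(a) = a*(sqrt((-5)**2 + a**2) + 6) = a*(sqrt(25 + a**2) + 6) = a*(6 + sqrt(25 + a**2)))
E(36, -102)*Q(3) = (36*(-102))*(3*(6 + sqrt(25 + 3**2))) = -11016*(6 + sqrt(25 + 9)) = -11016*(6 + sqrt(34)) = -3672*(18 + 3*sqrt(34)) = -66096 - 11016*sqrt(34)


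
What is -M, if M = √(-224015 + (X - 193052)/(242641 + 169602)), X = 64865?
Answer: -2*I*√9517530800883794/412243 ≈ -473.3*I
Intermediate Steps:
M = 2*I*√9517530800883794/412243 (M = √(-224015 + (64865 - 193052)/(242641 + 169602)) = √(-224015 - 128187/412243) = √(-92348743832/412243) = 2*I*√9517530800883794/412243 ≈ 473.3*I)
-M = -2*I*√9517530800883794/412243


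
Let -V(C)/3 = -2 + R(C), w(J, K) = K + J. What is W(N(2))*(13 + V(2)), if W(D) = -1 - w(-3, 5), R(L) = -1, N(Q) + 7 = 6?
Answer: -66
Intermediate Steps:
N(Q) = -1 (N(Q) = -7 + 6 = -1)
w(J, K) = J + K
V(C) = 9 (V(C) = -3*(-2 - 1) = -3*(-3) = 9)
W(D) = -3 (W(D) = -1 - (-3 + 5) = -1 - 1*2 = -1 - 2 = -3)
W(N(2))*(13 + V(2)) = -3*(13 + 9) = -3*22 = -66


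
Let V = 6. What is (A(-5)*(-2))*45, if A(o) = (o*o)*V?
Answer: -13500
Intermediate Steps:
A(o) = 6*o**2 (A(o) = (o*o)*6 = o**2*6 = 6*o**2)
(A(-5)*(-2))*45 = ((6*(-5)**2)*(-2))*45 = ((6*25)*(-2))*45 = (150*(-2))*45 = -300*45 = -13500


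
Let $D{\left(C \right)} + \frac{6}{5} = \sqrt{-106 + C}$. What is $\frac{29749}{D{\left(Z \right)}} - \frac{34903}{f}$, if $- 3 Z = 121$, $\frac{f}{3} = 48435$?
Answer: $- \frac{389427889999}{1610415315} - \frac{743725 i \sqrt{1317}}{11083} \approx -241.82 - 2435.3 i$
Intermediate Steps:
$f = 145305$ ($f = 3 \cdot 48435 = 145305$)
$Z = - \frac{121}{3}$ ($Z = \left(- \frac{1}{3}\right) 121 = - \frac{121}{3} \approx -40.333$)
$D{\left(C \right)} = - \frac{6}{5} + \sqrt{-106 + C}$
$\frac{29749}{D{\left(Z \right)}} - \frac{34903}{f} = \frac{29749}{- \frac{6}{5} + \sqrt{-106 - \frac{121}{3}}} - \frac{34903}{145305} = \frac{29749}{- \frac{6}{5} + \sqrt{- \frac{439}{3}}} - \frac{34903}{145305} = \frac{29749}{- \frac{6}{5} + \frac{i \sqrt{1317}}{3}} - \frac{34903}{145305} = - \frac{34903}{145305} + \frac{29749}{- \frac{6}{5} + \frac{i \sqrt{1317}}{3}}$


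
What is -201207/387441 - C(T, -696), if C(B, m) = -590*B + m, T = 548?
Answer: 41845627283/129147 ≈ 3.2402e+5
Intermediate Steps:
C(B, m) = m - 590*B
-201207/387441 - C(T, -696) = -201207/387441 - (-696 - 590*548) = -201207*1/387441 - (-696 - 323320) = -67069/129147 - 1*(-324016) = -67069/129147 + 324016 = 41845627283/129147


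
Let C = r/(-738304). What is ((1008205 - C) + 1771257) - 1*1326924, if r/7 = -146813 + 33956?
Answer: 153201975079/105472 ≈ 1.4525e+6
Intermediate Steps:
r = -789999 (r = 7*(-146813 + 33956) = 7*(-112857) = -789999)
C = 112857/105472 (C = -789999/(-738304) = -789999*(-1/738304) = 112857/105472 ≈ 1.0700)
((1008205 - C) + 1771257) - 1*1326924 = ((1008205 - 1*112857/105472) + 1771257) - 1*1326924 = ((1008205 - 112857/105472) + 1771257) - 1326924 = (106337284903/105472 + 1771257) - 1326924 = 293155303207/105472 - 1326924 = 153201975079/105472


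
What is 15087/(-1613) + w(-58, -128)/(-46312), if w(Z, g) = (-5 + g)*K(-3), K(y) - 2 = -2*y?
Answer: -12446302/1333951 ≈ -9.3304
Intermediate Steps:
K(y) = 2 - 2*y
w(Z, g) = -40 + 8*g (w(Z, g) = (-5 + g)*(2 - 2*(-3)) = (-5 + g)*(2 + 6) = (-5 + g)*8 = -40 + 8*g)
15087/(-1613) + w(-58, -128)/(-46312) = 15087/(-1613) + (-40 + 8*(-128))/(-46312) = 15087*(-1/1613) + (-40 - 1024)*(-1/46312) = -15087/1613 - 1064*(-1/46312) = -15087/1613 + 19/827 = -12446302/1333951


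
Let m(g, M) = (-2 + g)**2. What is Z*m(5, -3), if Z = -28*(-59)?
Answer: 14868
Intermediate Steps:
Z = 1652
Z*m(5, -3) = 1652*(-2 + 5)**2 = 1652*3**2 = 1652*9 = 14868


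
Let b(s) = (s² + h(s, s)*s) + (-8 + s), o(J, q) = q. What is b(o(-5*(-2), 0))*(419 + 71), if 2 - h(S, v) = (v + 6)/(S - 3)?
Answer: -3920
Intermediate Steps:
h(S, v) = 2 - (6 + v)/(-3 + S) (h(S, v) = 2 - (v + 6)/(S - 3) = 2 - (6 + v)/(-3 + S))
b(s) = -8 + s + s² + s*(-12 + s)/(-3 + s) (b(s) = (s² + ((-12 - s + 2*s)/(-3 + s))*s) + (-8 + s) = (s² + ((-12 + s)/(-3 + s))*s) + (-8 + s) = (s² + s*(-12 + s)/(-3 + s)) + (-8 + s) = -8 + s + s² + s*(-12 + s)/(-3 + s))
b(o(-5*(-2), 0))*(419 + 71) = ((24 + 0³ - 1*0² - 23*0)/(-3 + 0))*(419 + 71) = ((24 + 0 - 1*0 + 0)/(-3))*490 = -(24 + 0 + 0 + 0)/3*490 = -⅓*24*490 = -8*490 = -3920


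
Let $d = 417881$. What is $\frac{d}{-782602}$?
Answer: $- \frac{417881}{782602} \approx -0.53396$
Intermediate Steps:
$\frac{d}{-782602} = \frac{417881}{-782602} = 417881 \left(- \frac{1}{782602}\right) = - \frac{417881}{782602}$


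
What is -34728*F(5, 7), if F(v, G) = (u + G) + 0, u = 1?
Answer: -277824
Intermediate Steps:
F(v, G) = 1 + G (F(v, G) = (1 + G) + 0 = 1 + G)
-34728*F(5, 7) = -34728*(1 + 7) = -34728*8 = -277824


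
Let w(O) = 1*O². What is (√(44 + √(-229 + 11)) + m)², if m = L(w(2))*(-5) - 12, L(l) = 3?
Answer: (27 - √(44 + I*√218))² ≈ 409.93 - 44.527*I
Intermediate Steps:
w(O) = O²
m = -27 (m = 3*(-5) - 12 = -15 - 12 = -27)
(√(44 + √(-229 + 11)) + m)² = (√(44 + √(-229 + 11)) - 27)² = (√(44 + √(-218)) - 27)² = (√(44 + I*√218) - 27)² = (-27 + √(44 + I*√218))²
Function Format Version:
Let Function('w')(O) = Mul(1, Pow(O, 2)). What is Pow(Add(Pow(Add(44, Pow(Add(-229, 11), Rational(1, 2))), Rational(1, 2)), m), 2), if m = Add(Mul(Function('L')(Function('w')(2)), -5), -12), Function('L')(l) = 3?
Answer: Pow(Add(27, Mul(-1, Pow(Add(44, Mul(I, Pow(218, Rational(1, 2)))), Rational(1, 2)))), 2) ≈ Add(409.93, Mul(-44.527, I))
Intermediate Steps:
Function('w')(O) = Pow(O, 2)
m = -27 (m = Add(Mul(3, -5), -12) = Add(-15, -12) = -27)
Pow(Add(Pow(Add(44, Pow(Add(-229, 11), Rational(1, 2))), Rational(1, 2)), m), 2) = Pow(Add(Pow(Add(44, Pow(Add(-229, 11), Rational(1, 2))), Rational(1, 2)), -27), 2) = Pow(Add(Pow(Add(44, Pow(-218, Rational(1, 2))), Rational(1, 2)), -27), 2) = Pow(Add(Pow(Add(44, Mul(I, Pow(218, Rational(1, 2)))), Rational(1, 2)), -27), 2) = Pow(Add(-27, Pow(Add(44, Mul(I, Pow(218, Rational(1, 2)))), Rational(1, 2))), 2)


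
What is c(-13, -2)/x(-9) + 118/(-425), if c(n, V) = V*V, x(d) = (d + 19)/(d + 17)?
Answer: 1242/425 ≈ 2.9224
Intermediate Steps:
x(d) = (19 + d)/(17 + d)
c(n, V) = V²
c(-13, -2)/x(-9) + 118/(-425) = (-2)²/(((19 - 9)/(17 - 9))) + 118/(-425) = 4/((10/8)) + 118*(-1/425) = 4/(((⅛)*10)) - 118/425 = 4/(5/4) - 118/425 = 4*(⅘) - 118/425 = 16/5 - 118/425 = 1242/425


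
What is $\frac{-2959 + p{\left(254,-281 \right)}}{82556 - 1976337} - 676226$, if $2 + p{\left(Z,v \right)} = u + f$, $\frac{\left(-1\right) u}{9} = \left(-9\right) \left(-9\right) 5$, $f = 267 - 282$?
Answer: $- \frac{1280623943885}{1893781} \approx -6.7623 \cdot 10^{5}$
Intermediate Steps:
$f = -15$
$u = -3645$ ($u = - 9 \left(-9\right) \left(-9\right) 5 = - 9 \cdot 81 \cdot 5 = \left(-9\right) 405 = -3645$)
$p{\left(Z,v \right)} = -3662$ ($p{\left(Z,v \right)} = -2 - 3660 = -3662$)
$\frac{-2959 + p{\left(254,-281 \right)}}{82556 - 1976337} - 676226 = \frac{-2959 - 3662}{82556 - 1976337} - 676226 = - \frac{6621}{-1893781} - 676226 = \left(-6621\right) \left(- \frac{1}{1893781}\right) - 676226 = \frac{6621}{1893781} - 676226 = - \frac{1280623943885}{1893781}$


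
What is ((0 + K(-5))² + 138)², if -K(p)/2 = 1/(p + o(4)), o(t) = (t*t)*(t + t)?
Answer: 4358933893636/228886641 ≈ 19044.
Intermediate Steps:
o(t) = 2*t³ (o(t) = t²*(2*t) = 2*t³)
K(p) = -2/(128 + p) (K(p) = -2/(p + 2*4³) = -2/(p + 2*64) = -2/(p + 128) = -2/(128 + p))
((0 + K(-5))² + 138)² = ((0 - 2/(128 - 5))² + 138)² = ((0 - 2/123)² + 138)² = ((-2/123)² + 138)² = (4/15129 + 138)² = (2087806/15129)² = 4358933893636/228886641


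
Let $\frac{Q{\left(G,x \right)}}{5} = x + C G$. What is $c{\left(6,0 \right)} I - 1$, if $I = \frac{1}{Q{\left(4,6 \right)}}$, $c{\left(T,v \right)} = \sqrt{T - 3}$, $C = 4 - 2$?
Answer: $-1 + \frac{\sqrt{3}}{70} \approx -0.97526$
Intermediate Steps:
$C = 2$ ($C = 4 - 2 = 2$)
$Q{\left(G,x \right)} = 5 x + 10 G$ ($Q{\left(G,x \right)} = 5 \left(x + 2 G\right) = 5 x + 10 G$)
$c{\left(T,v \right)} = \sqrt{-3 + T}$
$I = \frac{1}{70}$ ($I = \frac{1}{5 \cdot 6 + 10 \cdot 4} = \frac{1}{30 + 40} = \frac{1}{70} \approx 0.014286$)
$c{\left(6,0 \right)} I - 1 = \sqrt{-3 + 6} \cdot \frac{1}{70} - 1 = \sqrt{3} \cdot \frac{1}{70} - 1 = \frac{\sqrt{3}}{70} - 1 = -1 + \frac{\sqrt{3}}{70}$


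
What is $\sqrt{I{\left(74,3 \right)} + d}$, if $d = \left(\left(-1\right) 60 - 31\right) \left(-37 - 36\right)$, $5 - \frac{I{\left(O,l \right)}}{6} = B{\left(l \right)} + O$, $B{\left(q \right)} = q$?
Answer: $\sqrt{6211} \approx 78.81$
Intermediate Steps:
$I{\left(O,l \right)} = 30 - 6 O - 6 l$ ($I{\left(O,l \right)} = 30 - 6 \left(l + O\right) = 30 - 6 \left(O + l\right) = 30 - \left(6 O + 6 l\right) = 30 - 6 O - 6 l$)
$d = 6643$ ($d = \left(-60 - 31\right) \left(-37 - 36\right) = \left(-91\right) \left(-73\right) = 6643$)
$\sqrt{I{\left(74,3 \right)} + d} = \sqrt{\left(30 - 444 - 18\right) + 6643} = \sqrt{-432 + 6643} = \sqrt{6211}$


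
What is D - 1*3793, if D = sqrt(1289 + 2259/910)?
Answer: -3793 + sqrt(1069476590)/910 ≈ -3757.1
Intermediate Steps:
D = sqrt(1069476590)/910 (D = sqrt(1289 + 2259*(1/910)) = sqrt(1289 + 2259/910) = sqrt(1175249/910) = sqrt(1069476590)/910 ≈ 35.937)
D - 1*3793 = sqrt(1069476590)/910 - 1*3793 = sqrt(1069476590)/910 - 3793 = -3793 + sqrt(1069476590)/910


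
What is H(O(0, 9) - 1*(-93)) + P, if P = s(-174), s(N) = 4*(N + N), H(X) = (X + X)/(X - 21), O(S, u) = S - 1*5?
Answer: -93088/67 ≈ -1389.4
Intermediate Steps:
O(S, u) = -5 + S (O(S, u) = S - 5 = -5 + S)
H(X) = 2*X/(-21 + X) (H(X) = (2*X)/(-21 + X) = 2*X/(-21 + X))
s(N) = 8*N (s(N) = 4*(2*N) = 8*N)
P = -1392 (P = 8*(-174) = -1392)
H(O(0, 9) - 1*(-93)) + P = 2*((-5 + 0) - 1*(-93))/(-21 + ((-5 + 0) - 1*(-93))) - 1392 = 2*(-5 + 93)/(-21 + (-5 + 93)) - 1392 = 2*88/(-21 + 88) - 1392 = 2*88/67 - 1392 = 2*88*(1/67) - 1392 = 176/67 - 1392 = -93088/67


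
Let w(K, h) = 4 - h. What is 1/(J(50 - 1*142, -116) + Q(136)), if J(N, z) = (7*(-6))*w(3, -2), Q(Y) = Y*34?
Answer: 1/4372 ≈ 0.00022873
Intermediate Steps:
Q(Y) = 34*Y
J(N, z) = -252 (J(N, z) = (7*(-6))*(4 - 1*(-2)) = -42*(4 + 2) = -42*6 = -252)
1/(J(50 - 1*142, -116) + Q(136)) = 1/(-252 + 34*136) = 1/(-252 + 4624) = 1/4372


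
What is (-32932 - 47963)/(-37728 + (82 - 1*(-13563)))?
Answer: 80895/24083 ≈ 3.3590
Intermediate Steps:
(-32932 - 47963)/(-37728 + (82 - 1*(-13563))) = -80895/(-37728 + (82 + 13563)) = -80895/(-37728 + 13645) = -80895/(-24083) = -80895*(-1/24083) = 80895/24083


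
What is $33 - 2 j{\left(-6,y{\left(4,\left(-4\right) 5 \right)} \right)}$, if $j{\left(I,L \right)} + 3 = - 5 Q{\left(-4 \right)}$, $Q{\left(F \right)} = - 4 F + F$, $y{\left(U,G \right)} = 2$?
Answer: $159$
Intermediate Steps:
$Q{\left(F \right)} = - 3 F$
$j{\left(I,L \right)} = -63$ ($j{\left(I,L \right)} = -3 - 5 \left(\left(-3\right) \left(-4\right)\right) = -3 - 60 = -63$)
$33 - 2 j{\left(-6,y{\left(4,\left(-4\right) 5 \right)} \right)} = 33 - -126 = 33 + 126 = 159$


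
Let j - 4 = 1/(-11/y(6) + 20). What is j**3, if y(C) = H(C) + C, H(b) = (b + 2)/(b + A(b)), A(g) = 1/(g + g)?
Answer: 64201811754088/963552009133 ≈ 66.630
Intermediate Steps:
A(g) = 1/(2*g)
H(b) = (2 + b)/(b + 1/(2*b)) (H(b) = (b + 2)/(b + 1/(2*b)) = (2 + b)/(b + 1/(2*b)))
y(C) = C + 2*C*(2 + C)/(1 + 2*C**2) (y(C) = 2*C*(2 + C)/(1 + 2*C**2) + C = C + 2*C*(2 + C)/(1 + 2*C**2))
j = 40042/9877 (j = 4 + 1/(-11*(1 + 2*6**2)/(6*(5 + 2*6 + 2*6**2)) + 20) = 4 + 1/(-11*(1 + 2*36)/(6*(5 + 12 + 2*36)) + 20) = 4 + 1/(-11*(1 + 72)/(6*(5 + 12 + 72)) + 20) = 4 + 1/(-11/(6*89/73) + 20) = 4 + 1/(-11/(6*(1/73)*89) + 20) = 4 + 1/(-11/534/73 + 20) = 4 + 1/(-11*73/534 + 20) = 4 + 1/(-803/534 + 20) = 4 + 1/(9877/534) = 4 + 534/9877 = 40042/9877 ≈ 4.0541)
j**3 = (40042/9877)**3 = 64201811754088/963552009133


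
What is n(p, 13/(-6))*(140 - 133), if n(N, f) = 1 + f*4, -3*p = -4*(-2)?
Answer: -161/3 ≈ -53.667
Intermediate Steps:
p = -8/3 (p = -(-4)*(-2)/3 = -⅓*8 = -8/3 ≈ -2.6667)
n(N, f) = 1 + 4*f
n(p, 13/(-6))*(140 - 133) = (1 + 4*(13/(-6)))*(140 - 133) = (1 + 4*(13*(-⅙)))*7 = (1 + 4*(-13/6))*7 = (1 - 26/3)*7 = -23/3*7 = -161/3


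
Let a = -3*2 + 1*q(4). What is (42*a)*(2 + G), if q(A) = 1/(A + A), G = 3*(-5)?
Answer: 12831/4 ≈ 3207.8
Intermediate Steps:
G = -15
q(A) = 1/(2*A)
a = -47/8 (a = -3*2 + 1*((1/2)/4) = -6 + 1*((1/2)*(1/4)) = -6 + 1*(1/8) = -6 + 1/8 = -47/8 ≈ -5.8750)
(42*a)*(2 + G) = (42*(-47/8))*(2 - 15) = -987/4*(-13) = 12831/4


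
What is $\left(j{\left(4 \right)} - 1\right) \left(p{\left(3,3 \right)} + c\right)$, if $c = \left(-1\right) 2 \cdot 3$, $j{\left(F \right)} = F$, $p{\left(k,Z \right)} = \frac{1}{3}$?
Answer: $-17$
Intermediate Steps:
$p{\left(k,Z \right)} = \frac{1}{3}$
$c = -6$ ($c = \left(-2\right) 3 = -6$)
$\left(j{\left(4 \right)} - 1\right) \left(p{\left(3,3 \right)} + c\right) = \left(4 - 1\right) \left(\frac{1}{3} - 6\right) = \left(4 - 1\right) \left(- \frac{17}{3}\right) = 3 \left(- \frac{17}{3}\right) = -17$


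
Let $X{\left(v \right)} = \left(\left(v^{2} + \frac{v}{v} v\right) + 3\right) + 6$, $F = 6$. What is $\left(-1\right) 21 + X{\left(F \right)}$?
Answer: $30$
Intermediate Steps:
$X{\left(v \right)} = 9 + v + v^{2}$ ($X{\left(v \right)} = \left(\left(v^{2} + 1 v\right) + 3\right) + 6 = \left(\left(v^{2} + v\right) + 3\right) + 6 = \left(\left(v + v^{2}\right) + 3\right) + 6 = \left(3 + v + v^{2}\right) + 6 = 9 + v + v^{2}$)
$\left(-1\right) 21 + X{\left(F \right)} = \left(-1\right) 21 + \left(9 + 6 + 6^{2}\right) = -21 + \left(9 + 6 + 36\right) = -21 + 51 = 30$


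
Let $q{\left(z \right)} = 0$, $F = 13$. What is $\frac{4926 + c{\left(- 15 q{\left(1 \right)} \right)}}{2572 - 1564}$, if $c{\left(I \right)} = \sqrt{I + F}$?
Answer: $\frac{821}{168} + \frac{\sqrt{13}}{1008} \approx 4.8905$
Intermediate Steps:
$c{\left(I \right)} = \sqrt{13 + I}$ ($c{\left(I \right)} = \sqrt{I + 13} = \sqrt{13 + I}$)
$\frac{4926 + c{\left(- 15 q{\left(1 \right)} \right)}}{2572 - 1564} = \frac{4926 + \sqrt{13 - 0}}{2572 - 1564} = \frac{4926 + \sqrt{13 + 0}}{1008} = \left(4926 + \sqrt{13}\right) \frac{1}{1008} = \frac{821}{168} + \frac{\sqrt{13}}{1008}$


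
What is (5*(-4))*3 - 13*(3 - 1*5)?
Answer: -34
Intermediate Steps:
(5*(-4))*3 - 13*(3 - 1*5) = -20*3 - 13*(3 - 5) = -60 - 13*(-2) = -60 + 26 = -34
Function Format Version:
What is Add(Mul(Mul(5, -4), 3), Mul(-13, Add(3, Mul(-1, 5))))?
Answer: -34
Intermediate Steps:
Add(Mul(Mul(5, -4), 3), Mul(-13, Add(3, Mul(-1, 5)))) = Add(Mul(-20, 3), Mul(-13, Add(3, -5))) = Add(-60, Mul(-13, -2)) = Add(-60, 26) = -34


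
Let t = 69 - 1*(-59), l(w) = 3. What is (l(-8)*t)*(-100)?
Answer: -38400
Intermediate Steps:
t = 128 (t = 69 + 59 = 128)
(l(-8)*t)*(-100) = (3*128)*(-100) = 384*(-100) = -38400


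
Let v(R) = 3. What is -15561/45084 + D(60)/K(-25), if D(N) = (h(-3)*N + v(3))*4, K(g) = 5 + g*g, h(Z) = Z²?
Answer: 376577/121380 ≈ 3.1025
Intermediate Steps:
K(g) = 5 + g²
D(N) = 12 + 36*N (D(N) = ((-3)²*N + 3)*4 = (9*N + 3)*4 = (3 + 9*N)*4 = 12 + 36*N)
-15561/45084 + D(60)/K(-25) = -15561/45084 + (12 + 36*60)/(5 + (-25)²) = -15561*1/45084 + (12 + 2160)/(5 + 625) = -399/1156 + 2172/630 = -399/1156 + 2172*(1/630) = -399/1156 + 362/105 = 376577/121380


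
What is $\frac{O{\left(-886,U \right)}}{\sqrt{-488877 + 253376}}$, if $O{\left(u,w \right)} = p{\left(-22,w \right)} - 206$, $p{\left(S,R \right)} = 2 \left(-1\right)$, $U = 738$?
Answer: $\frac{208 i \sqrt{235501}}{235501} \approx 0.42861 i$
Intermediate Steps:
$p{\left(S,R \right)} = -2$
$O{\left(u,w \right)} = -208$ ($O{\left(u,w \right)} = -2 - 206 = -208$)
$\frac{O{\left(-886,U \right)}}{\sqrt{-488877 + 253376}} = - \frac{208}{\sqrt{-488877 + 253376}} = - \frac{208}{\sqrt{-235501}} = - \frac{208}{i \sqrt{235501}} = - 208 \left(- \frac{i \sqrt{235501}}{235501}\right) = \frac{208 i \sqrt{235501}}{235501}$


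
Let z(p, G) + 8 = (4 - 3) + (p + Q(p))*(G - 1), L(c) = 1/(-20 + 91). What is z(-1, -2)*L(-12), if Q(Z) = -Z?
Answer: -7/71 ≈ -0.098592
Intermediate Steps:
L(c) = 1/71
z(p, G) = -7 (z(p, G) = -8 + ((4 - 3) + (p - p)*(G - 1)) = -8 + (1 + 0*(-1 + G)) = -8 + (1 + 0) = -8 + 1 = -7)
z(-1, -2)*L(-12) = -7*1/71 = -7/71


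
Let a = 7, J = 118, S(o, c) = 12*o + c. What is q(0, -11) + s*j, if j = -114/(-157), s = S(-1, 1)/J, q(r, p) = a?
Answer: 64214/9263 ≈ 6.9323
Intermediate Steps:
S(o, c) = c + 12*o
q(r, p) = 7
s = -11/118 (s = (1 + 12*(-1))/118 = (1 - 12)*(1/118) = -11*1/118 = -11/118 ≈ -0.093220)
j = 114/157 (j = -114*(-1/157) = 114/157 ≈ 0.72611)
q(0, -11) + s*j = 7 - 11/118*114/157 = 7 - 627/9263 = 64214/9263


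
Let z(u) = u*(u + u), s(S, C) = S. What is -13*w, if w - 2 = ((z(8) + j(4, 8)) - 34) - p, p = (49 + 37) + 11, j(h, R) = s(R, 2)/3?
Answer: -65/3 ≈ -21.667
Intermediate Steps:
z(u) = 2*u² (z(u) = u*(2*u) = 2*u²)
j(h, R) = R/3
p = 97 (p = 86 + 11 = 97)
w = 5/3 (w = 2 + (((2*8² + (⅓)*8) - 34) - 1*97) = 2 + (((2*64 + 8/3) - 34) - 97) = 2 + (((128 + 8/3) - 34) - 97) = 2 + ((392/3 - 34) - 97) = 2 + (290/3 - 97) = 2 - ⅓ = 5/3 ≈ 1.6667)
-13*w = -13*5/3 = -65/3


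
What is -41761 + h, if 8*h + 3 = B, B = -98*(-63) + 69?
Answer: -40981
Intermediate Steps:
B = 6243 (B = 6174 + 69 = 6243)
h = 780 (h = -3/8 + (1/8)*6243 = -3/8 + 6243/8 = 780)
-41761 + h = -41761 + 780 = -40981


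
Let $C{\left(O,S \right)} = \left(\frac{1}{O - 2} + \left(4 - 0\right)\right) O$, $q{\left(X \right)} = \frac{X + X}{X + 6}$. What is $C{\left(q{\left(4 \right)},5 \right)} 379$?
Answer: $\frac{14402}{15} \approx 960.13$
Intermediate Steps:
$q{\left(X \right)} = \frac{2 X}{6 + X}$
$C{\left(O,S \right)} = O \left(4 + \frac{1}{-2 + O}\right)$ ($C{\left(O,S \right)} = \left(\frac{1}{-2 + O} + \left(4 + 0\right)\right) O = \left(\frac{1}{-2 + O} + 4\right) O = \left(4 + \frac{1}{-2 + O}\right) O = O \left(4 + \frac{1}{-2 + O}\right)$)
$C{\left(q{\left(4 \right)},5 \right)} 379 = \frac{2 \cdot 4 \frac{1}{6 + 4} \left(-7 + 4 \cdot 2 \cdot 4 \frac{1}{6 + 4}\right)}{-2 + 2 \cdot 4 \frac{1}{6 + 4}} \cdot 379 = \frac{2 \cdot 4 \cdot \frac{1}{10} \left(-7 + 4 \cdot 2 \cdot 4 \cdot \frac{1}{10}\right)}{-2 + 2 \cdot 4 \cdot \frac{1}{10}} \cdot 379 = \frac{4 \left(-7 + 4 \cdot \frac{4}{5}\right)}{5 \left(-2 + \frac{4}{5}\right)} 379 = \frac{4 \left(-7 + \frac{16}{5}\right)}{5 \left(- \frac{6}{5}\right)} 379 = \frac{4}{5} \left(- \frac{5}{6}\right) \left(- \frac{19}{5}\right) 379 = \frac{38}{15} \cdot 379 = \frac{14402}{15}$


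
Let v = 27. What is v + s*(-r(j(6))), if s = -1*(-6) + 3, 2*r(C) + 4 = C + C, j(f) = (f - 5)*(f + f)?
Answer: -63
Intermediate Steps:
j(f) = 2*f*(-5 + f) (j(f) = (-5 + f)*(2*f) = 2*f*(-5 + f))
r(C) = -2 + C (r(C) = -2 + (C + C)/2 = -2 + (2*C)/2 = -2 + C)
s = 9 (s = 6 + 3 = 9)
v + s*(-r(j(6))) = 27 + 9*(-(-2 + 2*6*(-5 + 6))) = 27 + 9*(-(-2 + 2*6*1)) = 27 + 9*(-(-2 + 12)) = 27 + 9*(-1*10) = 27 + 9*(-10) = 27 - 90 = -63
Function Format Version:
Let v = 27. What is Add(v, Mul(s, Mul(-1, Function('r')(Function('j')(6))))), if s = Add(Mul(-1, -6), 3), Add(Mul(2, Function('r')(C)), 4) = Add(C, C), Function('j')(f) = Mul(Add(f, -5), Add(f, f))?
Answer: -63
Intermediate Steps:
Function('j')(f) = Mul(2, f, Add(-5, f)) (Function('j')(f) = Mul(Add(-5, f), Mul(2, f)) = Mul(2, f, Add(-5, f)))
Function('r')(C) = Add(-2, C) (Function('r')(C) = Add(-2, Mul(Rational(1, 2), Add(C, C))) = Add(-2, Mul(Rational(1, 2), Mul(2, C))) = Add(-2, C))
s = 9 (s = Add(6, 3) = 9)
Add(v, Mul(s, Mul(-1, Function('r')(Function('j')(6))))) = Add(27, Mul(9, Mul(-1, Add(-2, Mul(2, 6, Add(-5, 6)))))) = Add(27, Mul(9, Mul(-1, Add(-2, Mul(2, 6, 1))))) = Add(27, Mul(9, Mul(-1, Add(-2, 12)))) = Add(27, Mul(9, Mul(-1, 10))) = Add(27, Mul(9, -10)) = Add(27, -90) = -63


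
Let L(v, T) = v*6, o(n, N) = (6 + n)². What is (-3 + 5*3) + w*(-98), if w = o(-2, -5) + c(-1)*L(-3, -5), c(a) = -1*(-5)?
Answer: 7264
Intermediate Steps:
c(a) = 5
L(v, T) = 6*v
w = -74 (w = (6 - 2)² + 5*(6*(-3)) = 4² + 5*(-18) = 16 - 90 = -74)
(-3 + 5*3) + w*(-98) = (-3 + 5*3) - 74*(-98) = (-3 + 15) + 7252 = 12 + 7252 = 7264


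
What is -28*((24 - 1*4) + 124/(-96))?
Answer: -3143/6 ≈ -523.83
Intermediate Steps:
-28*((24 - 1*4) + 124/(-96)) = -28*((24 - 4) + 124*(-1/96)) = -28*(20 - 31/24) = -28*449/24 = -3143/6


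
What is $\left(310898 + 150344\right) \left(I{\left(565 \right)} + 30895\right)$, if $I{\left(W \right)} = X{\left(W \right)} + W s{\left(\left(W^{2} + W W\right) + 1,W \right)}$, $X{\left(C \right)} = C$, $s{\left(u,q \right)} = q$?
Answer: $161750650770$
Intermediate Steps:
$I{\left(W \right)} = W + W^{2}$ ($I{\left(W \right)} = W + W W = W + W^{2}$)
$\left(310898 + 150344\right) \left(I{\left(565 \right)} + 30895\right) = \left(310898 + 150344\right) \left(565 \left(1 + 565\right) + 30895\right) = 461242 \left(565 \cdot 566 + 30895\right) = 461242 \left(319790 + 30895\right) = 461242 \cdot 350685 = 161750650770$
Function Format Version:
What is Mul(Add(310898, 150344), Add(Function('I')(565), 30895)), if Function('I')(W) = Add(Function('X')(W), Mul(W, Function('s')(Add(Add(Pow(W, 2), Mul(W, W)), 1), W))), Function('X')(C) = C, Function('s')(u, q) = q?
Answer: 161750650770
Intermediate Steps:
Function('I')(W) = Add(W, Pow(W, 2)) (Function('I')(W) = Add(W, Mul(W, W)) = Add(W, Pow(W, 2)))
Mul(Add(310898, 150344), Add(Function('I')(565), 30895)) = Mul(Add(310898, 150344), Add(Mul(565, Add(1, 565)), 30895)) = Mul(461242, Add(Mul(565, 566), 30895)) = Mul(461242, Add(319790, 30895)) = Mul(461242, 350685) = 161750650770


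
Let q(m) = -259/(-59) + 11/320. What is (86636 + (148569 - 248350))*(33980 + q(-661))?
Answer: -1686834567341/3776 ≈ -4.4673e+8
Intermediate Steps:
q(m) = 83529/18880 (q(m) = -259*(-1/59) + 11*(1/320) = 259/59 + 11/320 = 83529/18880)
(86636 + (148569 - 248350))*(33980 + q(-661)) = (86636 + (148569 - 248350))*(33980 + 83529/18880) = (86636 - 99781)*(641625929/18880) = -13145*641625929/18880 = -1686834567341/3776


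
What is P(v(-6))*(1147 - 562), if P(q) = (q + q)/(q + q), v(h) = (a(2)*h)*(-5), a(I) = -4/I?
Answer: 585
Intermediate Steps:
v(h) = 10*h (v(h) = ((-4/2)*h)*(-5) = ((-4*½)*h)*(-5) = -2*h*(-5) = 10*h)
P(q) = 1 (P(q) = (2*q)/((2*q)) = (2*q)*(1/(2*q)) = 1)
P(v(-6))*(1147 - 562) = 1*(1147 - 562) = 1*585 = 585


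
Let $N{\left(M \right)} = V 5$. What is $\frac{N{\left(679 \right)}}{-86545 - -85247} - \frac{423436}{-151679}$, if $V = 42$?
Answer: $\frac{23534879}{8949061} \approx 2.6299$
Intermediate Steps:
$N{\left(M \right)} = 210$ ($N{\left(M \right)} = 42 \cdot 5 = 210$)
$\frac{N{\left(679 \right)}}{-86545 - -85247} - \frac{423436}{-151679} = \frac{210}{-86545 - -85247} - \frac{423436}{-151679} = \frac{210}{-86545 + 85247} - - \frac{423436}{151679} = \frac{210}{-1298} + \frac{423436}{151679} = 210 \left(- \frac{1}{1298}\right) + \frac{423436}{151679} = - \frac{105}{649} + \frac{423436}{151679} = \frac{23534879}{8949061}$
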